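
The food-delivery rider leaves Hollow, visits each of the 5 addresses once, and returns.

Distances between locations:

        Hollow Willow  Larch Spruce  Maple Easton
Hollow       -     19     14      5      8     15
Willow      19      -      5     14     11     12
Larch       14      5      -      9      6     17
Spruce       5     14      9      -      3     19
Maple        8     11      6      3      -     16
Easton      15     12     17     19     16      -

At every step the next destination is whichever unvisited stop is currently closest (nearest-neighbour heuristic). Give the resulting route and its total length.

At Hollow the remaining stops are Spruce 5, Maple 8, Larch 14, Easton 15, Willow 19; go to Spruce.
At Spruce the remaining stops are Maple 3, Larch 9, Willow 14, Easton 19; go to Maple.
At Maple the remaining stops are Larch 6, Willow 11, Easton 16; go to Larch.
At Larch the remaining stops are Willow 5, Easton 17; go to Willow.
At Willow the remaining stops are Easton 12; go to Easton.
Return Easton→Hollow: 15.
Total = 5 + 3 + 6 + 5 + 12 + 15 = 46.

Nearest-neighbour total = 46; route Hollow → Spruce → Maple → Larch → Willow → Easton → Hollow.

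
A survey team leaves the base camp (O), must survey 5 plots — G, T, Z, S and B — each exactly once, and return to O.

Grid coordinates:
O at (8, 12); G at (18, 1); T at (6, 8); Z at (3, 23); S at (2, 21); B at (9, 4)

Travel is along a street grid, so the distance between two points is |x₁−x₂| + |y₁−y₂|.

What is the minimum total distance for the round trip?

O → G → T → Z → S → B → O: 21+19+18+3+24+9 = 94
O → G → T → Z → B → S → O: 21+19+18+25+24+15 = 122
O → G → T → S → Z → B → O: 21+19+17+3+25+9 = 94
O → G → T → S → B → Z → O: 21+19+17+24+25+16 = 122
O → G → T → B → Z → S → O: 21+19+7+25+3+15 = 90
O → G → T → B → S → Z → O: 21+19+7+24+3+16 = 90
O → G → Z → T → S → B → O: 21+37+18+17+24+9 = 126
O → G → Z → T → B → S → O: 21+37+18+7+24+15 = 122
O → G → Z → S → T → B → O: 21+37+3+17+7+9 = 94
O → G → Z → S → B → T → O: 21+37+3+24+7+6 = 98
O → G → Z → B → T → S → O: 21+37+25+7+17+15 = 122
O → G → Z → B → S → T → O: 21+37+25+24+17+6 = 130
O → G → S → T → Z → B → O: 21+36+17+18+25+9 = 126
O → G → S → T → B → Z → O: 21+36+17+7+25+16 = 122
… (46 more)
O → G → B → T → Z → S → O: 21+12+7+18+3+15 = 76  ← best
The minimum is 76.
One optimal route: O → G → B → T → Z → S → O (or its reverse).

Minimum total distance: 76.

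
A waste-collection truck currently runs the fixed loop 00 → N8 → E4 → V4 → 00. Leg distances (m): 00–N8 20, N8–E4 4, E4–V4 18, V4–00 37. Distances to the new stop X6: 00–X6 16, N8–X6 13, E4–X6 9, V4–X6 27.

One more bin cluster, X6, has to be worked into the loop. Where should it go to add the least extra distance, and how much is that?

Insertion cost between consecutive stops i–j is d(i,X6) + d(X6,j) − d(i,j):
  between 00 and N8: 16 + 13 − 20 = 9
  between N8 and E4: 13 + 9 − 4 = 18
  between E4 and V4: 9 + 27 − 18 = 18
  between V4 and 00: 27 + 16 − 37 = 6
Cheapest insertion is between V4 and 00, adding 6.
New total = 79 + 6 = 85.

+6 m — insert X6 between V4 and 00.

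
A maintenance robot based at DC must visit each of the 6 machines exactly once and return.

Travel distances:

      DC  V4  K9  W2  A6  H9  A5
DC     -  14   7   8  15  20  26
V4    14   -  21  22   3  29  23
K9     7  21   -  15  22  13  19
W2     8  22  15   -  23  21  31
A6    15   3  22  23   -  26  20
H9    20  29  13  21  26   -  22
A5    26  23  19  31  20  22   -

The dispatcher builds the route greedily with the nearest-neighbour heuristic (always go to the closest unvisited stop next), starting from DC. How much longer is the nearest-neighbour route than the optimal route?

Excess over optimum: 17.

DC: K9=7, W2=8, V4=14, A6=15, H9=20, A5=26 ⇒ K9
K9: H9=13, W2=15, A5=19, V4=21, A6=22 ⇒ H9
H9: W2=21, A5=22, A6=26, V4=29 ⇒ W2
W2: V4=22, A6=23, A5=31 ⇒ V4
V4: A6=3, A5=23 ⇒ A6
A6: A5=20 ⇒ A5
NN route DC → K9 → H9 → W2 → V4 → A6 → A5 → DC costs 112.
Optimal: DC → V4 → A6 → A5 → H9 → K9 → W2 → DC costs 95 (by enumerating all 360 distinct tours).
Excess = 112 − 95 = 17.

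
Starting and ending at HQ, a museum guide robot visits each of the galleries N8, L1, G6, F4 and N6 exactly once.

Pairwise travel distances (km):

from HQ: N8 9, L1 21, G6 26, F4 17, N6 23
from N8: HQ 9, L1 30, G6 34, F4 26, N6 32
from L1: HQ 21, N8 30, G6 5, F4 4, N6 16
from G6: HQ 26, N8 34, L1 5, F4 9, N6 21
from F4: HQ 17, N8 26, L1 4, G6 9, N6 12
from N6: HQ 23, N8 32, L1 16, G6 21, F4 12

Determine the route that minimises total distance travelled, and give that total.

87 km — the shortest possible round trip.

HQ-N8-L1-G6-F4-N6-HQ: 9+30+5+9+12+23 = 88
HQ-N8-L1-G6-N6-F4-HQ: 9+30+5+21+12+17 = 94
HQ-N8-L1-F4-G6-N6-HQ: 9+30+4+9+21+23 = 96
HQ-N8-L1-F4-N6-G6-HQ: 9+30+4+12+21+26 = 102
HQ-N8-L1-N6-G6-F4-HQ: 9+30+16+21+9+17 = 102
HQ-N8-L1-N6-F4-G6-HQ: 9+30+16+12+9+26 = 102
HQ-N8-G6-L1-F4-N6-HQ: 9+34+5+4+12+23 = 87
HQ-N8-G6-L1-N6-F4-HQ: 9+34+5+16+12+17 = 93
HQ-N8-G6-F4-L1-N6-HQ: 9+34+9+4+16+23 = 95
HQ-N8-G6-F4-N6-L1-HQ: 9+34+9+12+16+21 = 101
HQ-N8-G6-N6-L1-F4-HQ: 9+34+21+16+4+17 = 101
HQ-N8-G6-N6-F4-L1-HQ: 9+34+21+12+4+21 = 101
HQ-N8-F4-L1-G6-N6-HQ: 9+26+4+5+21+23 = 88
HQ-N8-F4-L1-N6-G6-HQ: 9+26+4+16+21+26 = 102
… (46 more)
The minimum is 87.
One optimal route: HQ → N8 → G6 → L1 → F4 → N6 → HQ (or its reverse).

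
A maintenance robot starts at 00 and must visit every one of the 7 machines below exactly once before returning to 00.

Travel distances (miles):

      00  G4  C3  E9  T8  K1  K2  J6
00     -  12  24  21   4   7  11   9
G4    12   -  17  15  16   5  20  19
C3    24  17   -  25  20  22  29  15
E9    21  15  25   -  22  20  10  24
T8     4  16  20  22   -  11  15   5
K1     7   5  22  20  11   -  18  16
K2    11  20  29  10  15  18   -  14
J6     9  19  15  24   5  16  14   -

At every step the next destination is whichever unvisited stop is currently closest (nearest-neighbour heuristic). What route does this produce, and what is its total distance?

From 00: distances to unvisited — T8=4, K1=7, J6=9, K2=11, G4=12, E9=21, C3=24. Nearest is T8 (4).
From T8: distances to unvisited — J6=5, K1=11, K2=15, G4=16, C3=20, E9=22. Nearest is J6 (5).
From J6: distances to unvisited — K2=14, C3=15, K1=16, G4=19, E9=24. Nearest is K2 (14).
From K2: distances to unvisited — E9=10, K1=18, G4=20, C3=29. Nearest is E9 (10).
From E9: distances to unvisited — G4=15, K1=20, C3=25. Nearest is G4 (15).
From G4: distances to unvisited — K1=5, C3=17. Nearest is K1 (5).
From K1: distances to unvisited — C3=22. Nearest is C3 (22).
Return C3→00: 24.
Total = 4 + 5 + 14 + 10 + 15 + 5 + 22 + 24 = 99.

Total distance 99 miles via the nearest-neighbour route 00 → T8 → J6 → K2 → E9 → G4 → K1 → C3 → 00.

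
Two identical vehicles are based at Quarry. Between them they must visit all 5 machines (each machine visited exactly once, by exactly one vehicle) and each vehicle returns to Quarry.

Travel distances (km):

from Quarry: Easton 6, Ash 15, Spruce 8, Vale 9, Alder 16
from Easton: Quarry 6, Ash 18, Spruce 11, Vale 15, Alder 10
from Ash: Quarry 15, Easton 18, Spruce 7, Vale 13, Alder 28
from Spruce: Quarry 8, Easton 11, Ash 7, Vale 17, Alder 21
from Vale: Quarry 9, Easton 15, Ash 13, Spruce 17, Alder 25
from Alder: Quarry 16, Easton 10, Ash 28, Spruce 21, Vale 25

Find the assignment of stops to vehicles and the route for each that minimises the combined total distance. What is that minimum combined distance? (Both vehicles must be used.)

Minimum combined distance: 69 km.

Check every non-empty split of the stops between the two vehicles; for each half take its own optimal tour:
  {Easton} + {Ash, Spruce, Vale, Alder}: 12 + 66 = 78
  {Ash} + {Easton, Spruce, Vale, Alder}: 30 + 63 = 93
  {Easton, Ash} + {Spruce, Vale, Alder}: 39 + 63 = 102
  {Spruce} + {Easton, Ash, Vale, Alder}: 16 + 66 = 82
  {Easton, Spruce} + {Ash, Vale, Alder}: 25 + 66 = 91
  {Ash, Spruce} + {Easton, Vale, Alder}: 30 + 50 = 80
  … (15 splits in total)
  {Ash, Spruce, Vale} + {Easton, Alder}: 37 + 32 = 69  ← best
Best: vehicle 1 Quarry → Spruce → Ash → Vale → Quarry = 37; vehicle 2 Quarry → Easton → Alder → Quarry = 32; combined 69.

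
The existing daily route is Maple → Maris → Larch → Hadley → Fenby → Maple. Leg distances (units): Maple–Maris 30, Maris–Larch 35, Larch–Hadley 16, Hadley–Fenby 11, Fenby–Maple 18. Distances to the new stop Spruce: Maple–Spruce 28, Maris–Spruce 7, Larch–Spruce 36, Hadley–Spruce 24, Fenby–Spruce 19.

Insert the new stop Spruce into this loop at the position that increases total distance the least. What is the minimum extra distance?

Minimum extra distance: 5, inserting Spruce between Maple and Maris.

Insertion cost between consecutive stops i–j is d(i,Spruce) + d(Spruce,j) − d(i,j):
  between Maple and Maris: 28 + 7 − 30 = 5
  between Maris and Larch: 7 + 36 − 35 = 8
  between Larch and Hadley: 36 + 24 − 16 = 44
  between Hadley and Fenby: 24 + 19 − 11 = 32
  between Fenby and Maple: 19 + 28 − 18 = 29
Cheapest insertion is between Maple and Maris, adding 5.
New total = 110 + 5 = 115.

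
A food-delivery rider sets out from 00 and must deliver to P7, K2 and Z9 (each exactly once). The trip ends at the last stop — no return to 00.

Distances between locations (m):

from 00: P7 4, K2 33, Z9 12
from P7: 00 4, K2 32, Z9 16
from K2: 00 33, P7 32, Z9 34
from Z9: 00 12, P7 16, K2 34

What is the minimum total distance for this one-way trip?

There are 3! = 6 possible orderings.
00 - P7 - K2 - Z9: 4+32+34 = 70
00 - P7 - Z9 - K2: 4+16+34 = 54
00 - K2 - P7 - Z9: 33+32+16 = 81
00 - K2 - Z9 - P7: 33+34+16 = 83
00 - Z9 - P7 - K2: 12+16+32 = 60
00 - Z9 - K2 - P7: 12+34+32 = 78
The minimum is 54.
One shortest path: 00 → P7 → Z9 → K2.

Minimum one-way distance = 54 m.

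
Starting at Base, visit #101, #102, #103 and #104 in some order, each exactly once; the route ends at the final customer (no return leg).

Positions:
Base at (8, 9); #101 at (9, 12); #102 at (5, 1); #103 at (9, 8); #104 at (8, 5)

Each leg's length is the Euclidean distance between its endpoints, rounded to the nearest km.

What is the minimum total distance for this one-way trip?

Shortest open route: 15 km.

There are 4! = 24 possible orderings.
Base→#101→#102→#103→#104: 3+12+8+3 = 26
Base→#101→#102→#104→#103: 3+12+5+3 = 23
Base→#101→#103→#102→#104: 3+4+8+5 = 20
Base→#101→#103→#104→#102: 3+4+3+5 = 15
Base→#101→#104→#102→#103: 3+7+5+8 = 23
Base→#101→#104→#103→#102: 3+7+3+8 = 21
Base→#102→#101→#103→#104: 9+12+4+3 = 28
Base→#102→#101→#104→#103: 9+12+7+3 = 31
Base→#102→#103→#101→#104: 9+8+4+7 = 28
Base→#102→#103→#104→#101: 9+8+3+7 = 27
Base→#102→#104→#101→#103: 9+5+7+4 = 25
Base→#102→#104→#103→#101: 9+5+3+4 = 21
Base→#103→#101→#102→#104: 1+4+12+5 = 22
Base→#103→#101→#104→#102: 1+4+7+5 = 17
… (10 more)
The minimum is 15.
One shortest path: Base → #101 → #103 → #104 → #102.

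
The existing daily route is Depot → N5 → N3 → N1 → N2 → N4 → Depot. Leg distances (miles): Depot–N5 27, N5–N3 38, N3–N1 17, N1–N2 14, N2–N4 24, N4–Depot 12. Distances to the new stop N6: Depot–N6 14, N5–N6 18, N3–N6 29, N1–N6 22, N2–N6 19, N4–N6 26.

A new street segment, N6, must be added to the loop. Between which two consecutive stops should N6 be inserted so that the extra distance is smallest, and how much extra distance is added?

Adding 5 miles by placing N6 on the Depot–N5 leg.

Insertion cost between consecutive stops i–j is d(i,N6) + d(N6,j) − d(i,j):
  between Depot and N5: 14 + 18 − 27 = 5
  between N5 and N3: 18 + 29 − 38 = 9
  between N3 and N1: 29 + 22 − 17 = 34
  between N1 and N2: 22 + 19 − 14 = 27
  between N2 and N4: 19 + 26 − 24 = 21
  between N4 and Depot: 26 + 14 − 12 = 28
Cheapest insertion is between Depot and N5, adding 5.
New total = 132 + 5 = 137.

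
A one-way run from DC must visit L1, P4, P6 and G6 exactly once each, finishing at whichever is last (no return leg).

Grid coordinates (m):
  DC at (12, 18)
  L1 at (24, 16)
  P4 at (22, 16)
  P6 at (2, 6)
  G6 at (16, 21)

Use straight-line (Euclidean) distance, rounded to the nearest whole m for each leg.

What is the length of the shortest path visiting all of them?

Shortest open route: 38 m.

There are 4! = 24 possible orderings.
DC → L1 → P4 → P6 → G6: 12+2+22+21 = 57
DC → L1 → P4 → G6 → P6: 12+2+8+21 = 43
DC → L1 → P6 → P4 → G6: 12+24+22+8 = 66
DC → L1 → P6 → G6 → P4: 12+24+21+8 = 65
DC → L1 → G6 → P4 → P6: 12+9+8+22 = 51
DC → L1 → G6 → P6 → P4: 12+9+21+22 = 64
DC → P4 → L1 → P6 → G6: 10+2+24+21 = 57
DC → P4 → L1 → G6 → P6: 10+2+9+21 = 42
DC → P4 → P6 → L1 → G6: 10+22+24+9 = 65
DC → P4 → P6 → G6 → L1: 10+22+21+9 = 62
DC → P4 → G6 → L1 → P6: 10+8+9+24 = 51
DC → P4 → G6 → P6 → L1: 10+8+21+24 = 63
DC → P6 → L1 → P4 → G6: 16+24+2+8 = 50
DC → P6 → L1 → G6 → P4: 16+24+9+8 = 57
… (10 more)
DC → G6 → L1 → P4 → P6: 5+9+2+22 = 38  ← best
The minimum is 38.
One shortest path: DC → G6 → L1 → P4 → P6.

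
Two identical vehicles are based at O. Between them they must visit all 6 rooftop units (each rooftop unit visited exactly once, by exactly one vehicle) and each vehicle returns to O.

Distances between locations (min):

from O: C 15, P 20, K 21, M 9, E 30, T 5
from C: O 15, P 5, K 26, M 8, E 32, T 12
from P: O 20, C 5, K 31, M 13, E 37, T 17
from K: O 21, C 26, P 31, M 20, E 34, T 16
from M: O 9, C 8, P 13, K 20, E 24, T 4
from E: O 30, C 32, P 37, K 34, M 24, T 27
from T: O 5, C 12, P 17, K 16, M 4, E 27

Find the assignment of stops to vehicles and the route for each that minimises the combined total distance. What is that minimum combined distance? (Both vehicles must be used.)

There are 2^5 − 1 = 31 ways to divide the 6 stops into two non-empty groups. For each, the best each vehicle can do is its own shortest tour through its group:
  {C} + {P, K, M, E, T}: 30 + 112 = 142
  {P} + {C, K, M, E, T}: 40 + 102 = 142
  {C, P} + {K, M, E, T}: 40 + 88 = 128
  {K} + {C, P, M, E, T}: 42 + 89 = 131
  {C, K} + {P, M, E, T}: 62 + 89 = 151
  {P, K} + {C, M, E, T}: 72 + 79 = 151
  … (31 splits in total)
  {C, P, K, M, E} + {T}: 112 + 10 = 122  ← best
Best: vehicle 1 O → C → P → M → E → K → O = 112; vehicle 2 O → T → O = 10; combined 122.

Minimum combined distance: 122 min.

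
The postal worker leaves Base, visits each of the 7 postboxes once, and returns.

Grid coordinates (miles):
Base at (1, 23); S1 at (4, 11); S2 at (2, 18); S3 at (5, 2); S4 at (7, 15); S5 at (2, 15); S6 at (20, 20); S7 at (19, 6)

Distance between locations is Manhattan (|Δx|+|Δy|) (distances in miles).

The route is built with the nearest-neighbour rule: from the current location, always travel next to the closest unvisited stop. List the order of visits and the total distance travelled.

86 miles along Base → S2 → S5 → S4 → S1 → S3 → S7 → S6 → Base.

Base → [S2:6 / S5:9 / S4:14 / S1:15 / S6:22 / S3:25 / S7:35] → S2 (6)
S2 → [S5:3 / S4:8 / S1:9 / S3:19 / S6:20 / S7:29] → S5 (3)
S5 → [S4:5 / S1:6 / S3:16 / S6:23 / S7:26] → S4 (5)
S4 → [S1:7 / S3:15 / S6:18 / S7:21] → S1 (7)
S1 → [S3:10 / S7:20 / S6:25] → S3 (10)
S3 → [S7:18 / S6:33] → S7 (18)
S7 → [S6:15] → S6 (15)
Return S6→Base: 22.
Total = 6 + 3 + 5 + 7 + 10 + 18 + 15 + 22 = 86.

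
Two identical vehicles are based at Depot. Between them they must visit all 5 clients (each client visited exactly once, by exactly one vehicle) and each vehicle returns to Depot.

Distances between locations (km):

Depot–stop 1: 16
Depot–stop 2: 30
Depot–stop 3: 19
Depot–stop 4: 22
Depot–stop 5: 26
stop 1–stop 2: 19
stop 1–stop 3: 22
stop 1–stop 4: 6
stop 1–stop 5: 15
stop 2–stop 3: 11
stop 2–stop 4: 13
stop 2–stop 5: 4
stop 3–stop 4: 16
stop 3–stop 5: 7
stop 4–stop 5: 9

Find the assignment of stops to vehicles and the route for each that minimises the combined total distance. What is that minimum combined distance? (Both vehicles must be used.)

Try each way of splitting the stops between the two vehicles (each non-empty) and, for each split, find the best tour for each vehicle:
  {stop 1} + {stop 2, stop 3, stop 4, stop 5}: 32 + 65 = 97
  {stop 2} + {stop 1, stop 3, stop 4, stop 5}: 60 + 57 = 117
  {stop 1, stop 2} + {stop 3, stop 4, stop 5}: 65 + 57 = 122
  {stop 3} + {stop 1, stop 2, stop 4, stop 5}: 38 + 65 = 103
  {stop 1, stop 3} + {stop 2, stop 4, stop 5}: 57 + 65 = 122
  {stop 2, stop 3} + {stop 1, stop 4, stop 5}: 60 + 57 = 117
  … (15 splits in total)
Best: vehicle 1 Depot → stop 1 → Depot = 32; vehicle 2 Depot → stop 3 → stop 2 → stop 5 → stop 4 → Depot = 65; combined 97.

97 km — the smallest possible combined total.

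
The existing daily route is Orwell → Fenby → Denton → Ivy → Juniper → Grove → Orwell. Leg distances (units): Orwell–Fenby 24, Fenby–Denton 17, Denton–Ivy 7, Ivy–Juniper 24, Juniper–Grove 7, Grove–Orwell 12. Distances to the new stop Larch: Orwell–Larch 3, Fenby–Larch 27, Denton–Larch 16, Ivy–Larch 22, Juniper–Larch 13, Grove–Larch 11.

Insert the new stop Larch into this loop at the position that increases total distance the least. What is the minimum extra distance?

Minimum extra distance: 2, inserting Larch between Grove and Orwell.

Insertion cost between consecutive stops i–j is d(i,Larch) + d(Larch,j) − d(i,j):
  between Orwell and Fenby: 3 + 27 − 24 = 6
  between Fenby and Denton: 27 + 16 − 17 = 26
  between Denton and Ivy: 16 + 22 − 7 = 31
  between Ivy and Juniper: 22 + 13 − 24 = 11
  between Juniper and Grove: 13 + 11 − 7 = 17
  between Grove and Orwell: 11 + 3 − 12 = 2
Cheapest insertion is between Grove and Orwell, adding 2.
New total = 91 + 2 = 93.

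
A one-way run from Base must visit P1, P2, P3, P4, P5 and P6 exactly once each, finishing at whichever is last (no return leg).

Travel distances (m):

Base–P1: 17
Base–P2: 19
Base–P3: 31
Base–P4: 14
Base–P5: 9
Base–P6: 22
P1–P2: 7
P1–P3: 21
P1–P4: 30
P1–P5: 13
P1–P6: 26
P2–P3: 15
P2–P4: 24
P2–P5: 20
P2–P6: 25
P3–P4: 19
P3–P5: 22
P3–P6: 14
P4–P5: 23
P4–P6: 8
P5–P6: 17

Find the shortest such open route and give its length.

There are 6! = 720 possible orderings.
Base → P1 → P2 → P3 → P4 → P5 → P6: 17+7+15+19+23+17 = 98
Base → P1 → P2 → P3 → P4 → P6 → P5: 17+7+15+19+8+17 = 83
Base → P1 → P2 → P3 → P5 → P4 → P6: 17+7+15+22+23+8 = 92
Base → P1 → P2 → P3 → P5 → P6 → P4: 17+7+15+22+17+8 = 86
Base → P1 → P2 → P3 → P6 → P4 → P5: 17+7+15+14+8+23 = 84
Base → P1 → P2 → P3 → P6 → P5 → P4: 17+7+15+14+17+23 = 93
Base → P1 → P2 → P4 → P3 → P5 → P6: 17+7+24+19+22+17 = 106
Base → P1 → P2 → P4 → P3 → P6 → P5: 17+7+24+19+14+17 = 98
… (712 more)
Base → P5 → P1 → P2 → P3 → P6 → P4: 9+13+7+15+14+8 = 66  ← best
The minimum is 66.
One shortest path: Base → P5 → P1 → P2 → P3 → P6 → P4.

66 m — the minimum one-way total.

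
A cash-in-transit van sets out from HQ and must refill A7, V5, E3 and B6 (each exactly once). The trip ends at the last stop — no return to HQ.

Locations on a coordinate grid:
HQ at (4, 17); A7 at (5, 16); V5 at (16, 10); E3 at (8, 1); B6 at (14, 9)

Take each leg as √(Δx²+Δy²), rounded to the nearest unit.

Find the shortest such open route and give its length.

There are 4! = 24 possible orderings.
HQ→A7→V5→E3→B6: 1+13+12+10 = 36
HQ→A7→V5→B6→E3: 1+13+2+10 = 26
HQ→A7→E3→V5→B6: 1+15+12+2 = 30
HQ→A7→E3→B6→V5: 1+15+10+2 = 28
HQ→A7→B6→V5→E3: 1+11+2+12 = 26
HQ→A7→B6→E3→V5: 1+11+10+12 = 34
HQ→V5→A7→E3→B6: 14+13+15+10 = 52
HQ→V5→A7→B6→E3: 14+13+11+10 = 48
HQ→V5→E3→A7→B6: 14+12+15+11 = 52
HQ→V5→E3→B6→A7: 14+12+10+11 = 47
HQ→V5→B6→A7→E3: 14+2+11+15 = 42
HQ→V5→B6→E3→A7: 14+2+10+15 = 41
HQ→E3→A7→V5→B6: 16+15+13+2 = 46
HQ→E3→A7→B6→V5: 16+15+11+2 = 44
… (10 more)
The minimum is 26.
One shortest path: HQ → A7 → V5 → B6 → E3.

Shortest open route: 26.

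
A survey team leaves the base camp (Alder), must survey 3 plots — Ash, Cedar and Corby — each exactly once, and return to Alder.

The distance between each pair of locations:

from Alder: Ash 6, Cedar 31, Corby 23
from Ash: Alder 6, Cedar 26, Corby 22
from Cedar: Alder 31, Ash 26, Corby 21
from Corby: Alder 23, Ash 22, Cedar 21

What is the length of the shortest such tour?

With 3 stops there are 3!/2 = 3 distinct round trips (a route and its reverse cost the same).
Alder→Ash→Cedar→Corby→Alder: 6+26+21+23 = 76
Alder→Ash→Corby→Cedar→Alder: 6+22+21+31 = 80
Alder→Cedar→Ash→Corby→Alder: 31+26+22+23 = 102
The minimum is 76.
One optimal route: Alder → Ash → Cedar → Corby → Alder (or its reverse).

Shortest round trip = 76.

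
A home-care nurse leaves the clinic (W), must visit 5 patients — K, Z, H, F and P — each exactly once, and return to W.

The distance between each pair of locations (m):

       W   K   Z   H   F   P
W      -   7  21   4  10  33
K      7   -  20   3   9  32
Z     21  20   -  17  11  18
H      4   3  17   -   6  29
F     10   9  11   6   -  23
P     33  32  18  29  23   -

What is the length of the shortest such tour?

Minimum total distance: 78 m.

There are 60 distinct closed tours to check (reversals are equivalent).
W → K → Z → H → F → P → W: 7+20+17+6+23+33 = 106
W → K → Z → H → P → F → W: 7+20+17+29+23+10 = 106
W → K → Z → F → H → P → W: 7+20+11+6+29+33 = 106
W → K → Z → F → P → H → W: 7+20+11+23+29+4 = 94
W → K → Z → P → H → F → W: 7+20+18+29+6+10 = 90
W → K → Z → P → F → H → W: 7+20+18+23+6+4 = 78
W → K → H → Z → F → P → W: 7+3+17+11+23+33 = 94
W → K → H → Z → P → F → W: 7+3+17+18+23+10 = 78
W → K → H → F → Z → P → W: 7+3+6+11+18+33 = 78
W → K → H → F → P → Z → W: 7+3+6+23+18+21 = 78
W → K → H → P → Z → F → W: 7+3+29+18+11+10 = 78
W → K → H → P → F → Z → W: 7+3+29+23+11+21 = 94
W → K → F → Z → H → P → W: 7+9+11+17+29+33 = 106
W → K → F → Z → P → H → W: 7+9+11+18+29+4 = 78
… (46 more)
The minimum is 78.
One optimal route: W → K → Z → P → F → H → W (or its reverse).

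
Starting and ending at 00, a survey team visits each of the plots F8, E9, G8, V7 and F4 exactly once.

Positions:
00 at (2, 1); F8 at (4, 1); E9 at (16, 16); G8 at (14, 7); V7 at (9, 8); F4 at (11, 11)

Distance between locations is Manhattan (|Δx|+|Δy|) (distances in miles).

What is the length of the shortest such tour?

Shortest round trip = 58 miles.

There are 60 distinct closed tours to check (reversals are equivalent).
00 → F8 → E9 → G8 → V7 → F4 → 00: 2+27+11+6+5+19 = 70
00 → F8 → E9 → G8 → F4 → V7 → 00: 2+27+11+7+5+14 = 66
00 → F8 → E9 → V7 → G8 → F4 → 00: 2+27+15+6+7+19 = 76
00 → F8 → E9 → V7 → F4 → G8 → 00: 2+27+15+5+7+18 = 74
00 → F8 → E9 → F4 → G8 → V7 → 00: 2+27+10+7+6+14 = 66
00 → F8 → E9 → F4 → V7 → G8 → 00: 2+27+10+5+6+18 = 68
00 → F8 → G8 → E9 → V7 → F4 → 00: 2+16+11+15+5+19 = 68
00 → F8 → G8 → E9 → F4 → V7 → 00: 2+16+11+10+5+14 = 58
00 → F8 → G8 → V7 → E9 → F4 → 00: 2+16+6+15+10+19 = 68
00 → F8 → G8 → V7 → F4 → E9 → 00: 2+16+6+5+10+29 = 68
00 → F8 → G8 → F4 → E9 → V7 → 00: 2+16+7+10+15+14 = 64
00 → F8 → G8 → F4 → V7 → E9 → 00: 2+16+7+5+15+29 = 74
00 → F8 → V7 → E9 → G8 → F4 → 00: 2+12+15+11+7+19 = 66
00 → F8 → V7 → E9 → F4 → G8 → 00: 2+12+15+10+7+18 = 64
… (46 more)
The minimum is 58.
One optimal route: 00 → F8 → G8 → E9 → F4 → V7 → 00 (or its reverse).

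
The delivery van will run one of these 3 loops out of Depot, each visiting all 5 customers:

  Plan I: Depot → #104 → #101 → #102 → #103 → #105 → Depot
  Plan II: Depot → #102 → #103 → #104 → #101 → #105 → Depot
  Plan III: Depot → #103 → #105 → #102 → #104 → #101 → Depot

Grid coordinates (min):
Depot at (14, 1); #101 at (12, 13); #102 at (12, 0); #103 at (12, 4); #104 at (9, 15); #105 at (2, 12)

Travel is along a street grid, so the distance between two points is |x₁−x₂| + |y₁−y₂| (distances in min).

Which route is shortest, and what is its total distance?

Plan I: 19 + 5 + 13 + 4 + 18 + 23 = 82
Plan II: 3 + 4 + 14 + 5 + 11 + 23 = 60
Plan III: 5 + 18 + 22 + 18 + 5 + 14 = 82

60 min — Plan II is the shortest.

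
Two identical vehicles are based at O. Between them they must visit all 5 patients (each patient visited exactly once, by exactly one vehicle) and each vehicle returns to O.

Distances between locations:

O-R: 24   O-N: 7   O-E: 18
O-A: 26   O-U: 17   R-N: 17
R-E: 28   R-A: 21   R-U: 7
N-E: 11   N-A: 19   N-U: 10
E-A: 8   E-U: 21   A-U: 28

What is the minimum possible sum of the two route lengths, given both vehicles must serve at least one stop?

85 — the smallest possible combined total.

Check every non-empty split of the stops between the two vehicles; for each half take its own optimal tour:
  {R} + {N, E, A, U}: 48 + 71 = 119
  {N} + {R, E, A, U}: 14 + 71 = 85
  {R, N} + {E, A, U}: 48 + 71 = 119
  {E} + {R, N, A, U}: 36 + 71 = 107
  {R, E} + {N, A, U}: 70 + 71 = 141
  {N, E} + {R, A, U}: 36 + 71 = 107
  … (15 splits in total)
Best: vehicle 1 O → N → O = 14; vehicle 2 O → E → A → R → U → O = 71; combined 85.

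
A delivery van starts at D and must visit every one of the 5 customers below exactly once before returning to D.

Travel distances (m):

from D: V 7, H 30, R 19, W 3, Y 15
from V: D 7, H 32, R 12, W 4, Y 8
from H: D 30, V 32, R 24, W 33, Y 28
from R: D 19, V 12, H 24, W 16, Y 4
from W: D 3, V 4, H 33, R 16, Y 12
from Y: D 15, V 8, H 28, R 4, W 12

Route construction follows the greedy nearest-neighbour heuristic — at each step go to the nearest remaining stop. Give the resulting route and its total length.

73 m along D → W → V → Y → R → H → D.

D → [W:3 / V:7 / Y:15 / R:19 / H:30] → W (3)
W → [V:4 / Y:12 / R:16 / H:33] → V (4)
V → [Y:8 / R:12 / H:32] → Y (8)
Y → [R:4 / H:28] → R (4)
R → [H:24] → H (24)
Return H→D: 30.
Total = 3 + 4 + 8 + 4 + 24 + 30 = 73.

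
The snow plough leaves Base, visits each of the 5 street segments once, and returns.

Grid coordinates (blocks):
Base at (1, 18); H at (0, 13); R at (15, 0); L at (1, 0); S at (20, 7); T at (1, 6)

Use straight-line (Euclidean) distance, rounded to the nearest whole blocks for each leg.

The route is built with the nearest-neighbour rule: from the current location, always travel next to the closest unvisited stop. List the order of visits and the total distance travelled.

Base → [H:5 / T:12 / L:18 / S:22 / R:23] → H (5)
H → [T:7 / L:13 / R:20 / S:21] → T (7)
T → [L:6 / R:15 / S:19] → L (6)
L → [R:14 / S:20] → R (14)
R → [S:9] → S (9)
Return S→Base: 22.
Total = 5 + 7 + 6 + 14 + 9 + 22 = 63.

Total distance 63 blocks via the nearest-neighbour route Base → H → T → L → R → S → Base.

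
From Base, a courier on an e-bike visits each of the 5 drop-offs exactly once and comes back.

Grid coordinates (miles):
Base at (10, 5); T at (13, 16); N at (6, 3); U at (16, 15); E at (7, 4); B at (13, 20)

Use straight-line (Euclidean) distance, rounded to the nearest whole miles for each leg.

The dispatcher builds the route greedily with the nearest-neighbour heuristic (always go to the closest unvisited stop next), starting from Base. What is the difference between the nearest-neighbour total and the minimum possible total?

From Base: E=3, N=4, T=11, U=12, B=15 → choose E (3).
From E: N=1, T=13, U=14, B=17 → choose N (1).
From N: T=15, U=16, B=18 → choose T (15).
From T: U=3, B=4 → choose U (3).
From U: B=6 → choose B (6).
NN route Base → E → N → T → U → B → Base costs 43.
Optimal: Base → T → B → U → E → N → Base costs 40 (by enumerating all 60 distinct tours).
Excess = 43 − 40 = 3.

Excess over optimum: 3 miles.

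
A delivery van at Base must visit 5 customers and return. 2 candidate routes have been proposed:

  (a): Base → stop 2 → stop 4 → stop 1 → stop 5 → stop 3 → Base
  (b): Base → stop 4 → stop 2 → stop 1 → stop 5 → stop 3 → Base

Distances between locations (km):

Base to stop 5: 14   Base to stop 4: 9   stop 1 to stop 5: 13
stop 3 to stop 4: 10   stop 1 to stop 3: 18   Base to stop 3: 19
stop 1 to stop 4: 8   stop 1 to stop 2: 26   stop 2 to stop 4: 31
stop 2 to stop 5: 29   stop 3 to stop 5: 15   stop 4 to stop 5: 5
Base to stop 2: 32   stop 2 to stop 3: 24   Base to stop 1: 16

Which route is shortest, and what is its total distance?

(a): 32 + 31 + 8 + 13 + 15 + 19 = 118
(b): 9 + 31 + 26 + 13 + 15 + 19 = 113

Shortest is (b), total 113 km.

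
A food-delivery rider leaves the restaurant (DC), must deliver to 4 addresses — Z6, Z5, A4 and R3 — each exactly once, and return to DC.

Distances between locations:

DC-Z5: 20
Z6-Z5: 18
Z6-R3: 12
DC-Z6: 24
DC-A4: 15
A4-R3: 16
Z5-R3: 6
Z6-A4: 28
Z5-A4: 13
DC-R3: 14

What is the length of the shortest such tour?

DC → Z6 → Z5 → A4 → R3 → DC: 24+18+13+16+14 = 85
DC → Z6 → Z5 → R3 → A4 → DC: 24+18+6+16+15 = 79
DC → Z6 → A4 → Z5 → R3 → DC: 24+28+13+6+14 = 85
DC → Z6 → A4 → R3 → Z5 → DC: 24+28+16+6+20 = 94
DC → Z6 → R3 → Z5 → A4 → DC: 24+12+6+13+15 = 70
DC → Z6 → R3 → A4 → Z5 → DC: 24+12+16+13+20 = 85
DC → Z5 → Z6 → A4 → R3 → DC: 20+18+28+16+14 = 96
DC → Z5 → Z6 → R3 → A4 → DC: 20+18+12+16+15 = 81
DC → Z5 → A4 → Z6 → R3 → DC: 20+13+28+12+14 = 87
DC → Z5 → R3 → Z6 → A4 → DC: 20+6+12+28+15 = 81
DC → A4 → Z6 → Z5 → R3 → DC: 15+28+18+6+14 = 81
DC → A4 → Z5 → Z6 → R3 → DC: 15+13+18+12+14 = 72
The minimum is 70.
One optimal route: DC → Z6 → R3 → Z5 → A4 → DC (or its reverse).

Shortest round trip = 70.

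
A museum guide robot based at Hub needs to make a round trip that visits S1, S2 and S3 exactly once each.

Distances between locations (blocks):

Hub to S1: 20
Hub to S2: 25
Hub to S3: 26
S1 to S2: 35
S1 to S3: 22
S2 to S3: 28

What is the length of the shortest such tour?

Minimum total distance: 95 blocks.

With 3 stops there are 3!/2 = 3 distinct round trips (a route and its reverse cost the same).
Hub→S1→S2→S3→Hub: 20+35+28+26 = 109
Hub→S1→S3→S2→Hub: 20+22+28+25 = 95
Hub→S2→S1→S3→Hub: 25+35+22+26 = 108
The minimum is 95.
One optimal route: Hub → S1 → S3 → S2 → Hub (or its reverse).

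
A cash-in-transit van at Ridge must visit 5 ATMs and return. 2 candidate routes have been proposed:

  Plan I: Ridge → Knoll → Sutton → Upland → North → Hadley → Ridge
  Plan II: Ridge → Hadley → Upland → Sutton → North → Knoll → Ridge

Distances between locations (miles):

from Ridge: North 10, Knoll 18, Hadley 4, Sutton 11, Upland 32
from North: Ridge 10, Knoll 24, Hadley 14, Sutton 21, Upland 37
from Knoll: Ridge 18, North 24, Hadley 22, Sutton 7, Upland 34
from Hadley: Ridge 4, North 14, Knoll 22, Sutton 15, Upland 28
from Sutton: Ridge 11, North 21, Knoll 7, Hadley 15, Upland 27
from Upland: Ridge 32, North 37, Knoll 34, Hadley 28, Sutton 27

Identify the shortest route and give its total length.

Shortest is Plan I, total 107 miles.

Plan I: 18 + 7 + 27 + 37 + 14 + 4 = 107
Plan II: 4 + 28 + 27 + 21 + 24 + 18 = 122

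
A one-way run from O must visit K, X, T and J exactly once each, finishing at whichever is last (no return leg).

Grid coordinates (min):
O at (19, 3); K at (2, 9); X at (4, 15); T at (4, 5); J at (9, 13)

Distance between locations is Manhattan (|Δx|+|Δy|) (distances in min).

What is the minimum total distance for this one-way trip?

Minimum one-way distance = 38 min.

There are 4! = 24 possible orderings.
O - K - X - T - J: 23+8+10+13 = 54
O - K - X - J - T: 23+8+7+13 = 51
O - K - T - X - J: 23+6+10+7 = 46
O - K - T - J - X: 23+6+13+7 = 49
O - K - J - X - T: 23+11+7+10 = 51
O - K - J - T - X: 23+11+13+10 = 57
O - X - K - T - J: 27+8+6+13 = 54
O - X - K - J - T: 27+8+11+13 = 59
O - X - T - K - J: 27+10+6+11 = 54
O - X - T - J - K: 27+10+13+11 = 61
O - X - J - K - T: 27+7+11+6 = 51
O - X - J - T - K: 27+7+13+6 = 53
O - T - K - X - J: 17+6+8+7 = 38
O - T - K - J - X: 17+6+11+7 = 41
… (10 more)
The minimum is 38.
One shortest path: O → T → K → X → J.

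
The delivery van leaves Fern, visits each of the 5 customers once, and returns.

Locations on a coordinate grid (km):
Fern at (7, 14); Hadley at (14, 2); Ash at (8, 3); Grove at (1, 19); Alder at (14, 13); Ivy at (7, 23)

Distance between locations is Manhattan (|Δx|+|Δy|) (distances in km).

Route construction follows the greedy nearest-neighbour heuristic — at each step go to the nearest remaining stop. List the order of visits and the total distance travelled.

Fern → [Alder:8 / Ivy:9 / Grove:11 / Ash:12 / Hadley:19] → Alder (8)
Alder → [Hadley:11 / Ash:16 / Ivy:17 / Grove:19] → Hadley (11)
Hadley → [Ash:7 / Ivy:28 / Grove:30] → Ash (7)
Ash → [Ivy:21 / Grove:23] → Ivy (21)
Ivy → [Grove:10] → Grove (10)
Return Grove→Fern: 11.
Total = 8 + 11 + 7 + 21 + 10 + 11 = 68.

Nearest-neighbour total = 68 km; route Fern → Alder → Hadley → Ash → Ivy → Grove → Fern.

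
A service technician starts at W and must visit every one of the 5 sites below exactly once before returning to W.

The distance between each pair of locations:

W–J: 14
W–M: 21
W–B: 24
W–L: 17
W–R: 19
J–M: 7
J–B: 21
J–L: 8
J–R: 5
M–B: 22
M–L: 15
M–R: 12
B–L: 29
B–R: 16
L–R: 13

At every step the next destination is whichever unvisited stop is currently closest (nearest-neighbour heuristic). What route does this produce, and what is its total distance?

At W the remaining stops are J 14, L 17, R 19, M 21, B 24; go to J.
At J the remaining stops are R 5, M 7, L 8, B 21; go to R.
At R the remaining stops are M 12, L 13, B 16; go to M.
At M the remaining stops are L 15, B 22; go to L.
At L the remaining stops are B 29; go to B.
Return B→W: 24.
Total = 14 + 5 + 12 + 15 + 29 + 24 = 99.

Total distance 99 via the nearest-neighbour route W → J → R → M → L → B → W.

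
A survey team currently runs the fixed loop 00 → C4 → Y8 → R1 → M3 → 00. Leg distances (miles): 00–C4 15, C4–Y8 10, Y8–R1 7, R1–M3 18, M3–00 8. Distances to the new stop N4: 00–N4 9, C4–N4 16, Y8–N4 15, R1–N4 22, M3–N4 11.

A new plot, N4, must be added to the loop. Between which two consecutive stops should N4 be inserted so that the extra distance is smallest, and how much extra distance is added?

Minimum extra distance: 10 miles, inserting N4 between 00 and C4.

Insertion cost between consecutive stops i–j is d(i,N4) + d(N4,j) − d(i,j):
  between 00 and C4: 9 + 16 − 15 = 10
  between C4 and Y8: 16 + 15 − 10 = 21
  between Y8 and R1: 15 + 22 − 7 = 30
  between R1 and M3: 22 + 11 − 18 = 15
  between M3 and 00: 11 + 9 − 8 = 12
Cheapest insertion is between 00 and C4, adding 10.
New total = 58 + 10 = 68.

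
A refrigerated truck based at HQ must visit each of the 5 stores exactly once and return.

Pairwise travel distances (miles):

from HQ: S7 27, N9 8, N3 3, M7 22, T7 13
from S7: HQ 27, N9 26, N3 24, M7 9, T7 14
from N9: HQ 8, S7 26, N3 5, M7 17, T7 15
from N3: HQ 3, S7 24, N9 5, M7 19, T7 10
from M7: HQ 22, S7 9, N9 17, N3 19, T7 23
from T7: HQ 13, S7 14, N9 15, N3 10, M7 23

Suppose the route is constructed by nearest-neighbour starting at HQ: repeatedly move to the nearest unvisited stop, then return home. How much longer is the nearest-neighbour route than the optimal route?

HQ: N3=3, N9=8, T7=13, M7=22, S7=27 ⇒ N3
N3: N9=5, T7=10, M7=19, S7=24 ⇒ N9
N9: T7=15, M7=17, S7=26 ⇒ T7
T7: S7=14, M7=23 ⇒ S7
S7: M7=9 ⇒ M7
NN route HQ → N3 → N9 → T7 → S7 → M7 → HQ costs 68.
Optimal: HQ → N9 → M7 → S7 → T7 → N3 → HQ costs 61 (by enumerating all 60 distinct tours).
Excess = 68 − 61 = 7.

The nearest-neighbour route is 7 miles longer than optimal.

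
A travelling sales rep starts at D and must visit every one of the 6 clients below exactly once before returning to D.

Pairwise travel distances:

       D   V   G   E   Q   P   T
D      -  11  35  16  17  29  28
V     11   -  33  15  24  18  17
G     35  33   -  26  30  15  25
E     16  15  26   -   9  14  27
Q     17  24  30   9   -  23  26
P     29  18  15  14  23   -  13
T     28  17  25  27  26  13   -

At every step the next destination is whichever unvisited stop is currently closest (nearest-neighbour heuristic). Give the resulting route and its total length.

Nearest-neighbour total = 131; route D → V → E → Q → P → T → G → D.

At D the remaining stops are V 11, E 16, Q 17, T 28, P 29, G 35; go to V.
At V the remaining stops are E 15, T 17, P 18, Q 24, G 33; go to E.
At E the remaining stops are Q 9, P 14, G 26, T 27; go to Q.
At Q the remaining stops are P 23, T 26, G 30; go to P.
At P the remaining stops are T 13, G 15; go to T.
At T the remaining stops are G 25; go to G.
Return G→D: 35.
Total = 11 + 15 + 9 + 23 + 13 + 25 + 35 = 131.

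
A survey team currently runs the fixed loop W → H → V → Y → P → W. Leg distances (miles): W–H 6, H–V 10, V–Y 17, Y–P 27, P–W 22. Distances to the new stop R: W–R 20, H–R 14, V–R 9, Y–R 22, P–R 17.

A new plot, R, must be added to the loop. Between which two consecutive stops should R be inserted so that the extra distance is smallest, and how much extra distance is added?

Minimum extra distance: 12 miles, inserting R between Y and P.

Insertion cost between consecutive stops i–j is d(i,R) + d(R,j) − d(i,j):
  between W and H: 20 + 14 − 6 = 28
  between H and V: 14 + 9 − 10 = 13
  between V and Y: 9 + 22 − 17 = 14
  between Y and P: 22 + 17 − 27 = 12
  between P and W: 17 + 20 − 22 = 15
Cheapest insertion is between Y and P, adding 12.
New total = 82 + 12 = 94.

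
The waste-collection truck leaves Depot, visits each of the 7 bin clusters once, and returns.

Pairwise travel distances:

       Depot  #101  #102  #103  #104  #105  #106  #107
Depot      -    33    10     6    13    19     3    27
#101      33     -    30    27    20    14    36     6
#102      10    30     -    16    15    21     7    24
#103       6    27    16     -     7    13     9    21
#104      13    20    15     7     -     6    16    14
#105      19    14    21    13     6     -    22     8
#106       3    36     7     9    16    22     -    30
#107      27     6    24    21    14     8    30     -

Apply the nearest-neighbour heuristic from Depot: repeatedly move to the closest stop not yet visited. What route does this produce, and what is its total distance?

From Depot: distances to unvisited — #106=3, #103=6, #102=10, #104=13, #105=19, #107=27, #101=33. Nearest is #106 (3).
From #106: distances to unvisited — #102=7, #103=9, #104=16, #105=22, #107=30, #101=36. Nearest is #102 (7).
From #102: distances to unvisited — #104=15, #103=16, #105=21, #107=24, #101=30. Nearest is #104 (15).
From #104: distances to unvisited — #105=6, #103=7, #107=14, #101=20. Nearest is #105 (6).
From #105: distances to unvisited — #107=8, #103=13, #101=14. Nearest is #107 (8).
From #107: distances to unvisited — #101=6, #103=21. Nearest is #101 (6).
From #101: distances to unvisited — #103=27. Nearest is #103 (27).
Return #103→Depot: 6.
Total = 3 + 7 + 15 + 6 + 8 + 6 + 27 + 6 = 78.

78 along Depot → #106 → #102 → #104 → #105 → #107 → #101 → #103 → Depot.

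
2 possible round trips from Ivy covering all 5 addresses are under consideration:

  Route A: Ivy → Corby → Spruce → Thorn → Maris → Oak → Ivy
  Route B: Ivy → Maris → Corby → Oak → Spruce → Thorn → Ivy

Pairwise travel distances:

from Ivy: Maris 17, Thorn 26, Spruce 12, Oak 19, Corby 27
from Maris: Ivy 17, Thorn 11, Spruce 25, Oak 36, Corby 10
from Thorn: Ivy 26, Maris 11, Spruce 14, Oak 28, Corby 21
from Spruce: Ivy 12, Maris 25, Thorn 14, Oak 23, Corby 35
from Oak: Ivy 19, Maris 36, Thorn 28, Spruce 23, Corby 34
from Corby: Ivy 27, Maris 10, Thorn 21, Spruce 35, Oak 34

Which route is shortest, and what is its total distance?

Shortest is Route B, total 124.

Route A: 27 + 35 + 14 + 11 + 36 + 19 = 142
Route B: 17 + 10 + 34 + 23 + 14 + 26 = 124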